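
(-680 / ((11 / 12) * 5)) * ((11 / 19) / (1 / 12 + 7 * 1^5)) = -1152 / 95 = -12.13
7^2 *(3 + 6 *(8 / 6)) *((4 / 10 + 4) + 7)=30723 / 5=6144.60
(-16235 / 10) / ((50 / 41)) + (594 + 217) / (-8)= -286529 / 200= -1432.64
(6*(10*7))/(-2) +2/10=-1049/5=-209.80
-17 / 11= -1.55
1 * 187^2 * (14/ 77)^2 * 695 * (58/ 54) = 23299180/ 27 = 862932.59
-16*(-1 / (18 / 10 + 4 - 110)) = -80 / 521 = -0.15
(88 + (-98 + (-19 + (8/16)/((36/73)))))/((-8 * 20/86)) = 17329/1152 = 15.04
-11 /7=-1.57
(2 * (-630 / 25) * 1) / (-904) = 0.06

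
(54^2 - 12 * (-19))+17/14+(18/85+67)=3822787/1190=3212.43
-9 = -9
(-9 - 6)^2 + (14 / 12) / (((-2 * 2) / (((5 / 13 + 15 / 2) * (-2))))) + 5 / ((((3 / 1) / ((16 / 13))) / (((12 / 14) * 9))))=245.42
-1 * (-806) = 806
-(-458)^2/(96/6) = -52441/4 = -13110.25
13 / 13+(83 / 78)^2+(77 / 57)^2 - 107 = -226315411 / 2196324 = -103.04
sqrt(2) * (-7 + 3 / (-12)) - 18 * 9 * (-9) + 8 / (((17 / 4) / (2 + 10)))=25170 / 17 - 29 * sqrt(2) / 4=1470.34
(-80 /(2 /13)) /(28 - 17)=-520 /11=-47.27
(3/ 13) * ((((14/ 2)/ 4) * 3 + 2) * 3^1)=261/ 52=5.02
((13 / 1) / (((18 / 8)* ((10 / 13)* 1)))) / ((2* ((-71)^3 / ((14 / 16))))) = -1183 / 128847960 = -0.00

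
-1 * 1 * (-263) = 263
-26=-26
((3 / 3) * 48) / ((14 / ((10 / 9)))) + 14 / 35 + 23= 2857 / 105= 27.21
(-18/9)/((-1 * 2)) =1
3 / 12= 1 / 4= 0.25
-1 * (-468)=468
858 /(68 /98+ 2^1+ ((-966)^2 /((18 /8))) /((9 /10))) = 189189 /101610914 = 0.00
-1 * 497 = -497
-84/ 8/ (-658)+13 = 13.02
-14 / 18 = -7 / 9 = -0.78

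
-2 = -2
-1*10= -10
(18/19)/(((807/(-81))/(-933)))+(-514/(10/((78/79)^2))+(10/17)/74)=3874201158113/100318426895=38.62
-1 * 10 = -10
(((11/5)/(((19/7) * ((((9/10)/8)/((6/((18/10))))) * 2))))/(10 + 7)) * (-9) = -6160/969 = -6.36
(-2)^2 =4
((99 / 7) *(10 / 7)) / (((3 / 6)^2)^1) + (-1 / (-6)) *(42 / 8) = 32023 / 392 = 81.69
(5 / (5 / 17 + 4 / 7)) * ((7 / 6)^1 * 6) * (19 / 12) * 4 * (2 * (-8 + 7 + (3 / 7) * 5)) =180880 / 309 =585.37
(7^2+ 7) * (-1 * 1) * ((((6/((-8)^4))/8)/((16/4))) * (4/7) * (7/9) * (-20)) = 35/1536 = 0.02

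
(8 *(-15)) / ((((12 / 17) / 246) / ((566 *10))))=-236701200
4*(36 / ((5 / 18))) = 2592 / 5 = 518.40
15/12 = 1.25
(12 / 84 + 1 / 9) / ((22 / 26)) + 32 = 22384 / 693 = 32.30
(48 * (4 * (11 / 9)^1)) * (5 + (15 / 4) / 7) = 27280 / 21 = 1299.05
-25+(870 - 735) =110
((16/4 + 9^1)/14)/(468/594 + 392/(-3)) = -429/60004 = -0.01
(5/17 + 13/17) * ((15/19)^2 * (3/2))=6075/6137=0.99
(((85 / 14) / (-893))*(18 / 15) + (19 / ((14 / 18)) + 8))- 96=-397436 / 6251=-63.58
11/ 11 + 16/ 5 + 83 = 436/ 5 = 87.20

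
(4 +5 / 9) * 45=205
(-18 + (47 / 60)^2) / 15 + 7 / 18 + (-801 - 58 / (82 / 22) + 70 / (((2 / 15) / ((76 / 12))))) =5551978769 / 2214000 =2507.67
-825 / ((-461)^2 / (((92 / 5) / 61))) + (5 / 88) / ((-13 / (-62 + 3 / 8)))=31816792805 / 118644523712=0.27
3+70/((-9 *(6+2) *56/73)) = 1.73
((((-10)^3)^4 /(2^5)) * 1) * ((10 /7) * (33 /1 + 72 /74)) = 392812500000000 /259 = 1516650579150.58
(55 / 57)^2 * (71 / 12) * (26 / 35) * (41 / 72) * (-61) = -1396595915 / 9824976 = -142.15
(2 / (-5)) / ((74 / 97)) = -97 / 185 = -0.52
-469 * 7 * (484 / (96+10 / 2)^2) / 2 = -794486 / 10201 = -77.88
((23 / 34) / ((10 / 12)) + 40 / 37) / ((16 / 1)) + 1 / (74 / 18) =18193 / 50320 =0.36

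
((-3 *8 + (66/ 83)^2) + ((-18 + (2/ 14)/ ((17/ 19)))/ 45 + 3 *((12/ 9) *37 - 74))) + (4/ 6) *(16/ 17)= -3583430237/ 36890595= -97.14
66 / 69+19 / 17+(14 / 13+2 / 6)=53134 / 15249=3.48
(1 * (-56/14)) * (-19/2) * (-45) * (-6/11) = 10260/11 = 932.73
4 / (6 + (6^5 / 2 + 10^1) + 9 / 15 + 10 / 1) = 20 / 19573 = 0.00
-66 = -66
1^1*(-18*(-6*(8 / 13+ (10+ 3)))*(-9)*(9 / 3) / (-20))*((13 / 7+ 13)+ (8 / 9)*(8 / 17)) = 30323.64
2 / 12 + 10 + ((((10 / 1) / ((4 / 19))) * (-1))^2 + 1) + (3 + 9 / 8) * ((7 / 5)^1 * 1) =272783 / 120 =2273.19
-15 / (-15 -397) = 0.04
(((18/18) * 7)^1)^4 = 2401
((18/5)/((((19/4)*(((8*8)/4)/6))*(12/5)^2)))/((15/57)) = 3/16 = 0.19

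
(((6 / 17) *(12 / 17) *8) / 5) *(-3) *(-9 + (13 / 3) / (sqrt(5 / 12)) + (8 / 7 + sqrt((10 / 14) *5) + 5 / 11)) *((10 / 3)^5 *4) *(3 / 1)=-26624000 *sqrt(15) / 2601 - 25600000 *sqrt(7) / 6069 + 972800000 / 22253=-7088.84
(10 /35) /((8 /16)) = 4 /7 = 0.57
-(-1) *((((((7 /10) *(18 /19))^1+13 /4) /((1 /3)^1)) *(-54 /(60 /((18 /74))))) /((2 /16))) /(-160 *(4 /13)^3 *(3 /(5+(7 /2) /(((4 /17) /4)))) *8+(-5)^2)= -140478377 /158965875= -0.88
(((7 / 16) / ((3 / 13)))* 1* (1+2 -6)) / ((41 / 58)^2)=-76531 / 6724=-11.38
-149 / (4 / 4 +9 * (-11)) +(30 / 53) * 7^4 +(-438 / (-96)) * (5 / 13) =735898953 / 540176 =1362.33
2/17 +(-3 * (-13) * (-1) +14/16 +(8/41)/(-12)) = -38.02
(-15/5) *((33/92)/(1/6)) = -297/46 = -6.46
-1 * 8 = -8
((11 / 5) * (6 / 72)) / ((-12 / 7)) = -77 / 720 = -0.11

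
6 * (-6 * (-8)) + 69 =357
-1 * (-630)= 630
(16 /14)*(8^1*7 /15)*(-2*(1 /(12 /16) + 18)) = -7424 /45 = -164.98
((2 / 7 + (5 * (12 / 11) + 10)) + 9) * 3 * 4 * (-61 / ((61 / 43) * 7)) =-982980 / 539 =-1823.71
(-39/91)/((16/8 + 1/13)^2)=-169/1701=-0.10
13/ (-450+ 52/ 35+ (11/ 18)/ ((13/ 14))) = -53235/ 1833971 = -0.03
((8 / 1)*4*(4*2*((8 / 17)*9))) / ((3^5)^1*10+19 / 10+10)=184320 / 415123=0.44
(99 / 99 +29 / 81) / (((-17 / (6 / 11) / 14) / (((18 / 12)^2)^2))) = -105 / 34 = -3.09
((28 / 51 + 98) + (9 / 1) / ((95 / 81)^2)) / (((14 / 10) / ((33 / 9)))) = 275.24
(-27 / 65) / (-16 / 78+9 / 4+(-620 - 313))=324 / 726145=0.00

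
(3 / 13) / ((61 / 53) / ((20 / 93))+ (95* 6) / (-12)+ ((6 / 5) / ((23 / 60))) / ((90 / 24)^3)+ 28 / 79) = -433354500 / 78371607587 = -0.01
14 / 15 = 0.93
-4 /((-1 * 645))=4 /645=0.01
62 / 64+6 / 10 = 1.57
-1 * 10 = -10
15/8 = 1.88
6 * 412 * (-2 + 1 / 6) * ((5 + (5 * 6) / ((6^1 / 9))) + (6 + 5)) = -276452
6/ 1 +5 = 11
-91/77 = -13/11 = -1.18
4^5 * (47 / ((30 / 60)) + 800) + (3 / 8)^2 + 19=58590409 / 64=915475.14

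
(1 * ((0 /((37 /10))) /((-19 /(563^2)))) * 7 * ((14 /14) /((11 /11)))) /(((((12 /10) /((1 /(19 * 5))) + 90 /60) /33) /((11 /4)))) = 0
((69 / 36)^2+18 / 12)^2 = 555025 / 20736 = 26.77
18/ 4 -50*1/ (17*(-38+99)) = 9233/ 2074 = 4.45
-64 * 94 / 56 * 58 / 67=-43616 / 469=-93.00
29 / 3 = 9.67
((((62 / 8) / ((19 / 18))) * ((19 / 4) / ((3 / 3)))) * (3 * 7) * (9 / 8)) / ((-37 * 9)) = -5859 / 2368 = -2.47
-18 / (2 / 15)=-135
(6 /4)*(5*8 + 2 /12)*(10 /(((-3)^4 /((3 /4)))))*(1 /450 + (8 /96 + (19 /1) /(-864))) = 330893 /933120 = 0.35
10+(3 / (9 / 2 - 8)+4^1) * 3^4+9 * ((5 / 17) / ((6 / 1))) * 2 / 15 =31491 / 119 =264.63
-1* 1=-1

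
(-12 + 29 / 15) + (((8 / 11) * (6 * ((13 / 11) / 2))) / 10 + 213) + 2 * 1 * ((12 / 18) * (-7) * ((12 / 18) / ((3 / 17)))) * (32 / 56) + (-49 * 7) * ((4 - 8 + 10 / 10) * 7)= 120651013 / 16335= 7386.04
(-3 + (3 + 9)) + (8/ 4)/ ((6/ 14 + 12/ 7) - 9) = 209/ 24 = 8.71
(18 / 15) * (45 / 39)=18 / 13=1.38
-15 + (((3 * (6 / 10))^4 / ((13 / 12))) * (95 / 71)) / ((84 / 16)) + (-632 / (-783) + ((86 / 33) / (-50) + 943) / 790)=-5786330602751 / 549529855875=-10.53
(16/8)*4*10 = 80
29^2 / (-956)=-841 / 956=-0.88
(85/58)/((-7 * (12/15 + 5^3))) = -25/15022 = -0.00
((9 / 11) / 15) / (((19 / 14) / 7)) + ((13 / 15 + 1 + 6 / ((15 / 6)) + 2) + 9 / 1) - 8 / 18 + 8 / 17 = 2490073 / 159885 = 15.57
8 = 8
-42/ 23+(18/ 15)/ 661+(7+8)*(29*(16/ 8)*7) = 462792678/ 76015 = 6088.18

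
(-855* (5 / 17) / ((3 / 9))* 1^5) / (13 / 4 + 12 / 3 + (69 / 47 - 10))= 2411100 / 4097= 588.50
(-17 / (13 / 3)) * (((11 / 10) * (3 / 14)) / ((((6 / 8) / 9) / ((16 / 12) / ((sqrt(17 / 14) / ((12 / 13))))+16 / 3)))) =-26928 / 455 - 4752 * sqrt(238) / 5915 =-71.58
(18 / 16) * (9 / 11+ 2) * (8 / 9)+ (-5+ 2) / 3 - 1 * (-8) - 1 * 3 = 75 / 11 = 6.82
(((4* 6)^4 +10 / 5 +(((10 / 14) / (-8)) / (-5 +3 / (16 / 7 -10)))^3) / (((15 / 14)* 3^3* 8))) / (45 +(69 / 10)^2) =33235857328373065 / 2147010458096448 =15.48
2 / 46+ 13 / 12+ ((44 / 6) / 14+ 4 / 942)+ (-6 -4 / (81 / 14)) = -41247589 / 8189748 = -5.04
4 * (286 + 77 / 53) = 60940 / 53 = 1149.81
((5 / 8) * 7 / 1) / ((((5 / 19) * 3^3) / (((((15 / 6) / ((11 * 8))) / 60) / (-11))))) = -133 / 5018112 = -0.00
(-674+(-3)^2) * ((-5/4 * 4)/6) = 3325/6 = 554.17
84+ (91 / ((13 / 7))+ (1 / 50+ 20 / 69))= 459919 / 3450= 133.31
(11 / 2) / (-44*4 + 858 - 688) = -11 / 12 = -0.92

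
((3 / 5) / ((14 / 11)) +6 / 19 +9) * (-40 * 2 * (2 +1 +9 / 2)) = -781020 / 133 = -5872.33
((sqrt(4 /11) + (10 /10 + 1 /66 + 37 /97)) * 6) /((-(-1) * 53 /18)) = 216 * sqrt(11) /583 + 160938 /56551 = 4.07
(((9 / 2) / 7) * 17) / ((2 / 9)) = 1377 / 28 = 49.18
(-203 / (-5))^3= 8365427 / 125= 66923.42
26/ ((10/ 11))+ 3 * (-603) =-8902/ 5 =-1780.40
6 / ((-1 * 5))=-6 / 5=-1.20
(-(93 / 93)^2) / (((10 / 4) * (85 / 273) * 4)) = -0.32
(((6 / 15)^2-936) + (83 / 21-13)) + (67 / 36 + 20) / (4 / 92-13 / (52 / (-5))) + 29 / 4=-98610889 / 107100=-920.74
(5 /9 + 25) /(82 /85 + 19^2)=19550 /276903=0.07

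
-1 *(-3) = 3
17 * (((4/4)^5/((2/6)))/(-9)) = -17/3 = -5.67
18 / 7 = 2.57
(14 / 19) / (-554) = -0.00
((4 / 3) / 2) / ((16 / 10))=5 / 12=0.42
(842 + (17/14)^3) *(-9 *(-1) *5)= 104191245/2744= 37970.57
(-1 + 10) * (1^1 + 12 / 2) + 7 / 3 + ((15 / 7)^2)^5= 1785316320679 / 847425747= 2106.75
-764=-764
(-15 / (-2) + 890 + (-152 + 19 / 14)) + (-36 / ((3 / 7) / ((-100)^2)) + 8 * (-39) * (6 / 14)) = -5875708 / 7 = -839386.86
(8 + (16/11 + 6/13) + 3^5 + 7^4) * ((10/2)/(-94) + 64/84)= 265467245/141141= 1880.87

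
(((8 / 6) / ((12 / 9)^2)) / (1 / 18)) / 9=3 / 2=1.50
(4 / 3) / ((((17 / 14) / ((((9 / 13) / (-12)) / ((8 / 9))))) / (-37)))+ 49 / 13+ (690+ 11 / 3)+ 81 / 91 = 700.96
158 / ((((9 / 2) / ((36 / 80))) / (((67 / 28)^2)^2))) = 1591938559 / 3073280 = 517.99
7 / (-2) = -7 / 2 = -3.50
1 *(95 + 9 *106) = 1049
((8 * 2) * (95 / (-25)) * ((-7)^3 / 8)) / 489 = 13034 / 2445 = 5.33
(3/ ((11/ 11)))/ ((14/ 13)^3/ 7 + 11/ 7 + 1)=46137/ 42290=1.09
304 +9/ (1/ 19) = 475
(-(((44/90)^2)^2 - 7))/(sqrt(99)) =28470119 * sqrt(11)/135320625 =0.70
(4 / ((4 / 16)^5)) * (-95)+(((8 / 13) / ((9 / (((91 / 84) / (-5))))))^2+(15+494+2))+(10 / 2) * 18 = -7080758771 / 18225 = -388519.00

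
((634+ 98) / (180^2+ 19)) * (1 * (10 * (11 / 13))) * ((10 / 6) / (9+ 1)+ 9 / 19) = 979660 / 8007493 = 0.12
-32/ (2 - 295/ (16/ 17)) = 512/ 4983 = 0.10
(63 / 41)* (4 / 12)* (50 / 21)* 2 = 100 / 41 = 2.44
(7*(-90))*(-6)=3780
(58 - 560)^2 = 252004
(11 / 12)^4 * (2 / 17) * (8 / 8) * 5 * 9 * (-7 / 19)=-512435 / 372096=-1.38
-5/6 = -0.83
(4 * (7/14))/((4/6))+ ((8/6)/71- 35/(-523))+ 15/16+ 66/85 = 727162909/151502640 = 4.80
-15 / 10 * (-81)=243 / 2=121.50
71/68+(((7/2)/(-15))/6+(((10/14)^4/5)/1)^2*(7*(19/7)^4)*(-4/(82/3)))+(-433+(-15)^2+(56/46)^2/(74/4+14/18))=-2357344848754299550229/11384366767242316785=-207.07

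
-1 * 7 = -7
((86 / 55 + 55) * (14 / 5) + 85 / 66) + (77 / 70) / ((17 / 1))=2240224 / 14025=159.73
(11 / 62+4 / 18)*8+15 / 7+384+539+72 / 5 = 942.74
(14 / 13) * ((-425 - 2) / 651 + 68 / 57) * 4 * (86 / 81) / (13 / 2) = 703136 / 1860651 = 0.38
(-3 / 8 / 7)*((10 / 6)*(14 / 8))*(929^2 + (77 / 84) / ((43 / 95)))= -2226651005 / 16512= -134850.47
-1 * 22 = -22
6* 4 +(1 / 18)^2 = 7777 / 324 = 24.00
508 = 508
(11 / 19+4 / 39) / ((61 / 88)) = 44440 / 45201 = 0.98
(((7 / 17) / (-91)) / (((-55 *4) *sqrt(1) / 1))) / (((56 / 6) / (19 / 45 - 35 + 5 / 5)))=-1511 / 20420400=-0.00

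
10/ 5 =2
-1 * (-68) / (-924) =-17 / 231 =-0.07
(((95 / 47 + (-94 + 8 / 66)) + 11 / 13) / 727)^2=3367452543844 / 214871651567001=0.02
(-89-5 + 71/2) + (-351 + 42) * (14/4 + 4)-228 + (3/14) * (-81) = -36699/14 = -2621.36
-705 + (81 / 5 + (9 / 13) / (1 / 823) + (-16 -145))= -18202 / 65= -280.03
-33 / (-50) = 33 / 50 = 0.66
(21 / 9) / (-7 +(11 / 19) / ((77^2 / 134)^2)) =-425032223 / 1275042801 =-0.33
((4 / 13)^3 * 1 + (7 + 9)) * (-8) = -281728 / 2197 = -128.23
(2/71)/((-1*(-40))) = 1/1420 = 0.00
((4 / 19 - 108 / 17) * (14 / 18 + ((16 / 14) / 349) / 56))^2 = 56414108673703936 / 2471343294736449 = 22.83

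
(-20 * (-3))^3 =216000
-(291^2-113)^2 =-7151746624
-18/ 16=-9/ 8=-1.12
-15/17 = -0.88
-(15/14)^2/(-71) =0.02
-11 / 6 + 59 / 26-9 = -334 / 39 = -8.56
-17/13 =-1.31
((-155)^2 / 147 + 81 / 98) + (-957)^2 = 38472557 / 42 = 916013.26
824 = 824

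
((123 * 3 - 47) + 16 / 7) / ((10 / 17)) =3859 / 7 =551.29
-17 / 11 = -1.55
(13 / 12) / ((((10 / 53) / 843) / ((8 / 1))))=193609 / 5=38721.80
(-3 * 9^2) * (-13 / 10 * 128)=202176 / 5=40435.20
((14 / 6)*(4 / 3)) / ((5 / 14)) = 392 / 45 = 8.71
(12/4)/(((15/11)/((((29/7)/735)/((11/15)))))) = 29/1715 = 0.02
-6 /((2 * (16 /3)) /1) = -9 /16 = -0.56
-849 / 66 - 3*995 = -65953 / 22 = -2997.86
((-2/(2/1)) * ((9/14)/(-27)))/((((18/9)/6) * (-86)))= -1/1204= -0.00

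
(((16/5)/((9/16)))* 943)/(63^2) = 241408/178605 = 1.35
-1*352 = -352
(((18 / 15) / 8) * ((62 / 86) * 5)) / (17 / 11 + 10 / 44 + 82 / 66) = 3069 / 17114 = 0.18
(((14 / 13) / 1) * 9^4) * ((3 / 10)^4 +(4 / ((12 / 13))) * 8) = 15925080087 / 65000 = 245001.23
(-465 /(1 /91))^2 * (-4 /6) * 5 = -5968530750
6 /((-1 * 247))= -6 /247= -0.02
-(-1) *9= 9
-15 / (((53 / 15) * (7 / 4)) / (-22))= 19800 / 371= 53.37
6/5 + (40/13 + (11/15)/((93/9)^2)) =267587/62465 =4.28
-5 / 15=-1 / 3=-0.33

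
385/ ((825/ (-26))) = -182/ 15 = -12.13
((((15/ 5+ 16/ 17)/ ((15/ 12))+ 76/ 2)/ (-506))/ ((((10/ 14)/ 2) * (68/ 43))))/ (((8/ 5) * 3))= -15953/ 531760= -0.03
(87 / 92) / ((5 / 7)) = 609 / 460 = 1.32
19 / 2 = 9.50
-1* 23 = -23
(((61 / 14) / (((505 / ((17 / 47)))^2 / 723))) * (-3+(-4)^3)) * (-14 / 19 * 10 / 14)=853966389 / 14985115985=0.06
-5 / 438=-0.01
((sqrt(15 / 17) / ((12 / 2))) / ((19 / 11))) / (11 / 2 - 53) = -11 * sqrt(255) / 92055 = -0.00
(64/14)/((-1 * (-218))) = 16/763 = 0.02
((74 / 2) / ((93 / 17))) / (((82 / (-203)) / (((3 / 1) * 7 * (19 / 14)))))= -2426053 / 5084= -477.19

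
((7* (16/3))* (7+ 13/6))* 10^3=3080000/9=342222.22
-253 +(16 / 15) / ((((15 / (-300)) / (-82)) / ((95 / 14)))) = 243967 / 21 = 11617.48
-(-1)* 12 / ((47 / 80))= 960 / 47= 20.43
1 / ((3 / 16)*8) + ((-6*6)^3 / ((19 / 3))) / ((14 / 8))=-1679350 / 399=-4208.90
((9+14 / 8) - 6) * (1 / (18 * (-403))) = -19 / 29016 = -0.00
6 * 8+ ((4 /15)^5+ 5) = 53.00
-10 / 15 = -2 / 3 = -0.67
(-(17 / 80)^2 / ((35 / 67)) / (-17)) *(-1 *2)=-1139 / 112000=-0.01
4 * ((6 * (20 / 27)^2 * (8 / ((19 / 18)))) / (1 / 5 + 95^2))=128000 / 11574819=0.01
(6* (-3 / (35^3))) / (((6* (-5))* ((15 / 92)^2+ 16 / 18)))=228528 / 14949869375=0.00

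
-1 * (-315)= 315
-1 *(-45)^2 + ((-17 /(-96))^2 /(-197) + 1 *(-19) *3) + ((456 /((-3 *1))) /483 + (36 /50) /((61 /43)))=-927993518204597 /445763404800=-2081.81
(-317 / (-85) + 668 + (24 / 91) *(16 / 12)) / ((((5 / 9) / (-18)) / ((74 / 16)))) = -15580045359 / 154700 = -100711.35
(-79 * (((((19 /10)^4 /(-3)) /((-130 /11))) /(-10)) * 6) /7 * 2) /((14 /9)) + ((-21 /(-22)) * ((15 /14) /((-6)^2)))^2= 3.20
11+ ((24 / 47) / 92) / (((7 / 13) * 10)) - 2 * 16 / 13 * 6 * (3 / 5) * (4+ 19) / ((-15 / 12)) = 428045024 / 2459275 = 174.05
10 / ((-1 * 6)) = -5 / 3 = -1.67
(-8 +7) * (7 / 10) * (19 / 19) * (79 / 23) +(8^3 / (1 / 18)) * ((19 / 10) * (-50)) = -875522.40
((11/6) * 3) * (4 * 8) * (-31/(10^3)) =-682/125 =-5.46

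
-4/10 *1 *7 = -14/5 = -2.80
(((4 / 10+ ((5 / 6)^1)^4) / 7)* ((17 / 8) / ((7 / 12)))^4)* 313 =149454231341 / 21512960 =6947.17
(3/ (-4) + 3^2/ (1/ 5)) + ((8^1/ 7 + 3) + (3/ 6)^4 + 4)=5875/ 112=52.46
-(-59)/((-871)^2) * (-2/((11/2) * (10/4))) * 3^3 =-12744/41725255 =-0.00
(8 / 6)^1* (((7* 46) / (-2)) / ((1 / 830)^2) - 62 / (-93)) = -1330954792 / 9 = -147883865.78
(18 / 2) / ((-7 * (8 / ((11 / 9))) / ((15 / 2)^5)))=-4661.34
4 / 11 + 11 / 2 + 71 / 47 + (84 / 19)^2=10048529 / 373274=26.92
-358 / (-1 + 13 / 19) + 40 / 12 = 1137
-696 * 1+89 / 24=-16615 / 24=-692.29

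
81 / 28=2.89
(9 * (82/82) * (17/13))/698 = 153/9074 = 0.02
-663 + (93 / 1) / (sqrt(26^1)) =-663 + 93*sqrt(26) / 26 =-644.76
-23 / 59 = -0.39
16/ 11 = 1.45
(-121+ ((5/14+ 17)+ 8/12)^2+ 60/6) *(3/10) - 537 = -472.84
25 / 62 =0.40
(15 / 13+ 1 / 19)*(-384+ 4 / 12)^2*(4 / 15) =1579162792 / 33345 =47358.31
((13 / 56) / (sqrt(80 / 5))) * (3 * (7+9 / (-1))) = -39 / 112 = -0.35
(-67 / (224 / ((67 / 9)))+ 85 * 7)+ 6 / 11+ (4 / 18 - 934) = -838891 / 2464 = -340.46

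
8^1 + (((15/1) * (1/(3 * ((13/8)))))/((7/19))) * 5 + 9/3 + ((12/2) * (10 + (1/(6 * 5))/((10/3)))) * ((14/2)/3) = 877687/4550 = 192.90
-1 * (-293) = 293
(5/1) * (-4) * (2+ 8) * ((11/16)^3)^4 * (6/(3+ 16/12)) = -706146384762225/228698418577408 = -3.09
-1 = -1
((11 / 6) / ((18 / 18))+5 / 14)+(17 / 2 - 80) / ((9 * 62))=16111 / 7812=2.06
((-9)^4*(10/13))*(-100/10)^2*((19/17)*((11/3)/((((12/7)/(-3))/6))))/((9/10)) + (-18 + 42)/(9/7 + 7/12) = -24129557.29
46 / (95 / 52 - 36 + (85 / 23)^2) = -1265368 / 564333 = -2.24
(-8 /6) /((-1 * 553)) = 4 /1659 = 0.00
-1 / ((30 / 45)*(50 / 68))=-51 / 25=-2.04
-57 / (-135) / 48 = 19 / 2160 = 0.01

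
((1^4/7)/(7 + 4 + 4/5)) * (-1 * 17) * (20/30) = -170/1239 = -0.14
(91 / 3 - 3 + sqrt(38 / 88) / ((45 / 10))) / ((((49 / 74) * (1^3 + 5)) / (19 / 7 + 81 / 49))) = 30.21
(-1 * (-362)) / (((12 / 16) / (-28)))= -40544 / 3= -13514.67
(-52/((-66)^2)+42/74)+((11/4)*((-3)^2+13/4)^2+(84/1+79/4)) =516.98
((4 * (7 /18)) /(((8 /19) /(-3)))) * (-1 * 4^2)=532 /3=177.33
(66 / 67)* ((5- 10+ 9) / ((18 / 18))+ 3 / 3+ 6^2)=2706 / 67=40.39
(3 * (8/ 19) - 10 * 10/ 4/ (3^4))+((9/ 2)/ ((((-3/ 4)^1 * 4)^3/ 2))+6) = 10190/ 1539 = 6.62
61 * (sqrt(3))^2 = 183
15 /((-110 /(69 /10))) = -207 /220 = -0.94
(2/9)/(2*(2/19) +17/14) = 532/3411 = 0.16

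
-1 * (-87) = 87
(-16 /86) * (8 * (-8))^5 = 199765920.74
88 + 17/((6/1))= 545/6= 90.83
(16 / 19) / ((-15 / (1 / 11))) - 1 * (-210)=658334 / 3135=209.99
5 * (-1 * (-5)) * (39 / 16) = 975 / 16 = 60.94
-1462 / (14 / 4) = -2924 / 7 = -417.71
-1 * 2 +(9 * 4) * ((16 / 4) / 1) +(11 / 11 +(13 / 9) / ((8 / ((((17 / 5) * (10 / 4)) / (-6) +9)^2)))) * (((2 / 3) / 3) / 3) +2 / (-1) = 19713541 / 139968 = 140.84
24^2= 576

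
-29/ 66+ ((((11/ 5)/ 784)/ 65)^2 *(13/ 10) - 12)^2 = 11815720598446073254883153/ 82304755653120000000000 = 143.56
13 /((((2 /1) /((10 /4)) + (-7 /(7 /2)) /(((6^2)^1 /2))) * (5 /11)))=1287 /31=41.52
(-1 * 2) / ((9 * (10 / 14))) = -14 / 45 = -0.31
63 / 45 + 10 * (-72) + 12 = -3533 / 5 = -706.60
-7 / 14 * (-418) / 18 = 209 / 18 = 11.61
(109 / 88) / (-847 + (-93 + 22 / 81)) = -8829 / 6698384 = -0.00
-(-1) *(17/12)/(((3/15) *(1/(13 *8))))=2210/3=736.67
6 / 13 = 0.46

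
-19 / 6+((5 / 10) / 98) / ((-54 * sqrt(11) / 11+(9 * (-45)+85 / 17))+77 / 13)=-536637328897 / 169463725620+4563 * sqrt(11) / 28243954270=-3.17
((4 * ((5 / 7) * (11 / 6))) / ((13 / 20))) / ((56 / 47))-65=-58.24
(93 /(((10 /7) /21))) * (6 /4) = 41013 /20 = 2050.65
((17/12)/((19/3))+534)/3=40601/228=178.07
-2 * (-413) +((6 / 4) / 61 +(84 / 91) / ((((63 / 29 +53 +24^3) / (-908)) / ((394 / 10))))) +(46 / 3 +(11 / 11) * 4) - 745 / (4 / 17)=-173798486551 / 74807655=-2323.27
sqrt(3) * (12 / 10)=6 * sqrt(3) / 5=2.08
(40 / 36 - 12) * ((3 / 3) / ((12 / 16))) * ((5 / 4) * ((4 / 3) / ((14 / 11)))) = -1540 / 81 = -19.01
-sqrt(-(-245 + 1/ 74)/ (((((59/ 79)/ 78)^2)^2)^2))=-720869714709768*sqrt(1341546)/ 448342357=-1862300646.25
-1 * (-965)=965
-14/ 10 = -7/ 5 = -1.40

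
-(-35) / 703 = 35 / 703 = 0.05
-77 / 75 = -1.03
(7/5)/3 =7/15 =0.47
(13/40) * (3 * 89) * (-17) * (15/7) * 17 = -3009357/56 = -53738.52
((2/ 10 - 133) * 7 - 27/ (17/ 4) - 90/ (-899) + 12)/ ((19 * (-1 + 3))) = -35298107/ 1451885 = -24.31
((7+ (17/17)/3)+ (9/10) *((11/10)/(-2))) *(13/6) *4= 53339/900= 59.27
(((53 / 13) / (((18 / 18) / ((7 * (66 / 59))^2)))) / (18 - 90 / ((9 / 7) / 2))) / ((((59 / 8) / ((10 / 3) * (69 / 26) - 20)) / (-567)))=-3720239273520 / 2117252111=-1757.11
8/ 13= 0.62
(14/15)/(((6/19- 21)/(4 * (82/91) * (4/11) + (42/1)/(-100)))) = -847001/21074625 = -0.04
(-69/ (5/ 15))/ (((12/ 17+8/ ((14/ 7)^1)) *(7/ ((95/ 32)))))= -18.66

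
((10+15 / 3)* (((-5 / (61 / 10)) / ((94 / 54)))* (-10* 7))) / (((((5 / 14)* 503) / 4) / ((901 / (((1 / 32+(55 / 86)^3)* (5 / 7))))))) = 50950595222553600 / 1074375339707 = 47423.46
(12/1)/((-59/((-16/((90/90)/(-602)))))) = -115584/59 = -1959.05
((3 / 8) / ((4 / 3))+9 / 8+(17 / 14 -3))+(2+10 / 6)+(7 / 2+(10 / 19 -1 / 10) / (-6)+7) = 875639 / 63840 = 13.72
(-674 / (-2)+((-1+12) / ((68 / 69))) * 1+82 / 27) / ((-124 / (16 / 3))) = -644801 / 42687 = -15.11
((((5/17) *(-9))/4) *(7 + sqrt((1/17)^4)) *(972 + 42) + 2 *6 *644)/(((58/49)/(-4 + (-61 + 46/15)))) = -112883613094/712385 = -158458.72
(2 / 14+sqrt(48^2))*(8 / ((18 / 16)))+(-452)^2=12892720 / 63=204646.35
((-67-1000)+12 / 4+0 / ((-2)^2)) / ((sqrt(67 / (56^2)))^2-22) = 3336704 / 68925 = 48.41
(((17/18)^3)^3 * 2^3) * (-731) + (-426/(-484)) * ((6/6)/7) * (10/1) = -73398107267722789/21001289867712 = -3494.93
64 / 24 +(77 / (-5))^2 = 17987 / 75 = 239.83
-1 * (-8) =8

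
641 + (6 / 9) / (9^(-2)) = 695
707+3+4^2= 726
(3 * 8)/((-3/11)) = -88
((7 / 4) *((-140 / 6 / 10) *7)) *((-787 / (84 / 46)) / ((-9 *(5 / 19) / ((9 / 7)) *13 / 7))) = -16852031 / 4680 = -3600.86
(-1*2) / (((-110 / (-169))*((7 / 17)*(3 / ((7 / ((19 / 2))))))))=-5746 / 3135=-1.83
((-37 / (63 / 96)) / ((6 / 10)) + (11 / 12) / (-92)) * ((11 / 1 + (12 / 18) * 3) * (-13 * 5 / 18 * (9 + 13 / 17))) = 152809506785 / 3547152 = 43079.49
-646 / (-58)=323 / 29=11.14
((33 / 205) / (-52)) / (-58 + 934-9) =-11 / 3080740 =-0.00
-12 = -12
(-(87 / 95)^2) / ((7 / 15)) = -1.80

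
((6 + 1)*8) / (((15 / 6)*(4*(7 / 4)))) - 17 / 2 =-53 / 10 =-5.30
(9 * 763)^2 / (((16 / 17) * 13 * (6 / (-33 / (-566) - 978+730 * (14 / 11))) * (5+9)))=-11610325691685 / 5180032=-2241361.77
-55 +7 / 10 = -543 / 10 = -54.30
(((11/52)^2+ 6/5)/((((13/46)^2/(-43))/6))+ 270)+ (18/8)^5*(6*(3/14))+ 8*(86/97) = -364374032007067/99291745280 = -3669.73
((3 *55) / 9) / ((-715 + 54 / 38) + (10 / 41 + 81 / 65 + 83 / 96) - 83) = -89117600 / 3860692591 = -0.02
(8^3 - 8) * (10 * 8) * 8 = 322560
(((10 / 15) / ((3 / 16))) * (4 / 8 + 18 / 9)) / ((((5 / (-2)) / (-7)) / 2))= 448 / 9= 49.78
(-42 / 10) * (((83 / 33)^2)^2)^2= -15766045624973287 / 2344014363735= -6726.09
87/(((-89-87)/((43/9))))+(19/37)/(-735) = -3769133/1595440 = -2.36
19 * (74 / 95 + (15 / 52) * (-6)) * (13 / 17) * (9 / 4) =-21159 / 680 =-31.12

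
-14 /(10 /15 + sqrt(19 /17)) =-8.12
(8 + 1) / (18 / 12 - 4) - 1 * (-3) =-3 / 5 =-0.60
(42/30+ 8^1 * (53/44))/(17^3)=607/270215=0.00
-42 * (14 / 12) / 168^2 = -1 / 576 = -0.00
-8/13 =-0.62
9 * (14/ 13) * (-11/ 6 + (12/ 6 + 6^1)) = 777/ 13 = 59.77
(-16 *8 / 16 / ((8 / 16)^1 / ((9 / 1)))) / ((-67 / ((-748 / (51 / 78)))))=-164736 / 67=-2458.75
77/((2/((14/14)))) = 38.50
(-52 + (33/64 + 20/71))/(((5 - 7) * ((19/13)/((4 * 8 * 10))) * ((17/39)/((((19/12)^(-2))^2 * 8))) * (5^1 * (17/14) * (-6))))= -22829730094080/50807075381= -449.34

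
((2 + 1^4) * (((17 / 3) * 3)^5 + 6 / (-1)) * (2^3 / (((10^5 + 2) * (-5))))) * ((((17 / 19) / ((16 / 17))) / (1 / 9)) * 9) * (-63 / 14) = 15743980449 / 666680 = 23615.50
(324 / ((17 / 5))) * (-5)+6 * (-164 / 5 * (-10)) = 25356 / 17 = 1491.53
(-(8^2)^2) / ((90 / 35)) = -14336 / 9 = -1592.89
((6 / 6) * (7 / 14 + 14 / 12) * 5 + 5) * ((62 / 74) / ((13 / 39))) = 1240 / 37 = 33.51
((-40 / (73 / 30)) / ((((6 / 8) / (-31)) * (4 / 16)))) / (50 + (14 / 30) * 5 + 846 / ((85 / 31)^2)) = 16.49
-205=-205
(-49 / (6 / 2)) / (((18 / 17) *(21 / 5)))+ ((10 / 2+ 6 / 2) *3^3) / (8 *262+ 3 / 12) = -1616369 / 452790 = -3.57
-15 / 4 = -3.75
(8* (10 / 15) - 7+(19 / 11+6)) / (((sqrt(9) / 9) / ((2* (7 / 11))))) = 2800 / 121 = 23.14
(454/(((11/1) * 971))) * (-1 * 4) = -1816/10681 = -0.17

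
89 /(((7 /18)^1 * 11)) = 1602 /77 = 20.81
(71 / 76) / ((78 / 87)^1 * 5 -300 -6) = -2059 / 664544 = -0.00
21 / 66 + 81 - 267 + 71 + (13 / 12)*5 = -14423 / 132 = -109.27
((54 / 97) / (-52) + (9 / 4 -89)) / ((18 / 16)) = -875242 / 11349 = -77.12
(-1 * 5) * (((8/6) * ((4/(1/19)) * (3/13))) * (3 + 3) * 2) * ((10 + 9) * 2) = -693120/13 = -53316.92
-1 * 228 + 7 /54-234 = -24941 /54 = -461.87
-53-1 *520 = -573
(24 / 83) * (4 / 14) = 48 / 581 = 0.08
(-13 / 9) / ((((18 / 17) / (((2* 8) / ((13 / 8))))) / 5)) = -5440 / 81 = -67.16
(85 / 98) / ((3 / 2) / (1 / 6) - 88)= -85 / 7742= -0.01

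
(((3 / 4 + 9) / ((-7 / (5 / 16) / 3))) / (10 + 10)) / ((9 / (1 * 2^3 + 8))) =-0.12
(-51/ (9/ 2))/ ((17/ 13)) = -26/ 3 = -8.67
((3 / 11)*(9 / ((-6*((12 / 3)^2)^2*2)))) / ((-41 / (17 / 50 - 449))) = -201897 / 23091200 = -0.01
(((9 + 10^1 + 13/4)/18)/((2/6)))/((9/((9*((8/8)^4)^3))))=89/24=3.71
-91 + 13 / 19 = -1716 / 19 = -90.32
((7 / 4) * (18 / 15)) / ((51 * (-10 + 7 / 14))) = -7 / 1615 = -0.00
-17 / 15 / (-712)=17 / 10680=0.00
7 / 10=0.70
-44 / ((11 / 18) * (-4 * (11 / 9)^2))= 1458 / 121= 12.05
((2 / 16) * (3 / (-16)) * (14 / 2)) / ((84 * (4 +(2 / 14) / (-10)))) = -35 / 71424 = -0.00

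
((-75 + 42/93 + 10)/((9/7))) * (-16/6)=37352/279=133.88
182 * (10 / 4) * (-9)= -4095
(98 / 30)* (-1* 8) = -392 / 15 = -26.13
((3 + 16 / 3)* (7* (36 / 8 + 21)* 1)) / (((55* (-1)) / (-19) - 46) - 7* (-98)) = 1615 / 698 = 2.31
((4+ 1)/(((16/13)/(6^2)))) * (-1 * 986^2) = -142183665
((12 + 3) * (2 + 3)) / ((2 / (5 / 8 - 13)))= -7425 / 16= -464.06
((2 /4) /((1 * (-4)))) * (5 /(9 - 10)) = 5 /8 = 0.62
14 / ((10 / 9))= 63 / 5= 12.60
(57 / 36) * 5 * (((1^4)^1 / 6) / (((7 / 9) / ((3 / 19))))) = 15 / 56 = 0.27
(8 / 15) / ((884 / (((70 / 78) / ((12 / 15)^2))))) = 0.00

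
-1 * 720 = -720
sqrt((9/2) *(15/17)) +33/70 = 33/70 +3 *sqrt(510)/34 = 2.46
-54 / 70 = -27 / 35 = -0.77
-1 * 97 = -97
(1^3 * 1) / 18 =1 / 18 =0.06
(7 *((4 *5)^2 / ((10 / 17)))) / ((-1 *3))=-1586.67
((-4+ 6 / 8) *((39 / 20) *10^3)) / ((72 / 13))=-1144.27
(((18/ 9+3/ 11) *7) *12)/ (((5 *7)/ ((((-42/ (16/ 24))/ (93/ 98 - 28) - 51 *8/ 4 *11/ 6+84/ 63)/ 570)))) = -2916170/ 1662177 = -1.75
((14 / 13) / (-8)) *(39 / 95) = -21 / 380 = -0.06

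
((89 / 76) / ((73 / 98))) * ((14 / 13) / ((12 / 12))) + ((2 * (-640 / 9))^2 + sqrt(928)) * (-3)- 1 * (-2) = -29540192497 / 486837- 12 * sqrt(58) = -60769.18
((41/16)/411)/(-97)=-41/637872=-0.00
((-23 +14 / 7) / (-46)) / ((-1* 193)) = -21 / 8878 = -0.00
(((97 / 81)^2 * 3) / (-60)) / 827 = -9409 / 108518940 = -0.00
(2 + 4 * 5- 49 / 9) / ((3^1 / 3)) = 149 / 9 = 16.56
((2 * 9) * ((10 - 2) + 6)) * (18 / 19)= 4536 / 19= 238.74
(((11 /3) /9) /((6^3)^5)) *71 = 781 /12694994583552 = 0.00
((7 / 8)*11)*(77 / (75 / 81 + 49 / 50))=4002075 / 10292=388.85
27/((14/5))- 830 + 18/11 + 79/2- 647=-109819/77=-1426.22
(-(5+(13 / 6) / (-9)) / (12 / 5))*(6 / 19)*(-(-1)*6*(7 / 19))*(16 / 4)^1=-17990 / 3249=-5.54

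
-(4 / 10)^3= -0.06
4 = 4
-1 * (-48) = 48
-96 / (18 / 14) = -74.67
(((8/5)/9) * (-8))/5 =-64/225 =-0.28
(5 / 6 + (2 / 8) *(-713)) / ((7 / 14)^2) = -709.67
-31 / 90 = -0.34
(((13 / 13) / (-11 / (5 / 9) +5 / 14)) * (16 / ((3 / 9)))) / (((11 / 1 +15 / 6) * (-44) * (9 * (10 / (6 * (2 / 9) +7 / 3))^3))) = 1694 / 74412675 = 0.00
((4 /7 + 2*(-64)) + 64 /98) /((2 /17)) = -52802 /49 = -1077.59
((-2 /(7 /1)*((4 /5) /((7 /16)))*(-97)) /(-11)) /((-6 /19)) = 117952 /8085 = 14.59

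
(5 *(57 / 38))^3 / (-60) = -225 / 32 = -7.03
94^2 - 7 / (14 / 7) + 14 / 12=26501 / 3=8833.67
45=45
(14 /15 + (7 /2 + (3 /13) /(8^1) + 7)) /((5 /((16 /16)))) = 17881 /7800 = 2.29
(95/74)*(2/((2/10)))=475/37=12.84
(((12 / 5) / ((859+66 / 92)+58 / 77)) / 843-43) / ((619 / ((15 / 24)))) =-184132037437 / 4241032183944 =-0.04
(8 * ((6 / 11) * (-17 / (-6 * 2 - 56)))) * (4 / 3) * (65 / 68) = 260 / 187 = 1.39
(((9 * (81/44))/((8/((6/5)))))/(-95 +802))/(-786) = -729/163005920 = -0.00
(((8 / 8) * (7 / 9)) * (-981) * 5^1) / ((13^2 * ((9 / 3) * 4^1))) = -3815 / 2028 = -1.88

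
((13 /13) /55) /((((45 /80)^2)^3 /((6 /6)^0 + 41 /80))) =11534336 /13286025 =0.87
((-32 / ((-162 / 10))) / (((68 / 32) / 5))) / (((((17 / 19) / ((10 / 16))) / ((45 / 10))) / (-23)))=-874000 / 2601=-336.02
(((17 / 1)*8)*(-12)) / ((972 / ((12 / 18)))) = -272 / 243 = -1.12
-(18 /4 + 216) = -441 /2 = -220.50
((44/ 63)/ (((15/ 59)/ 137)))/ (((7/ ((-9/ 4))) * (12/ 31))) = -2756303/ 8820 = -312.51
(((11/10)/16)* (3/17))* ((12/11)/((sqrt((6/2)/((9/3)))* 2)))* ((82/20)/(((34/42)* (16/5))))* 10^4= 104.74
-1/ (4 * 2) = -1/ 8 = -0.12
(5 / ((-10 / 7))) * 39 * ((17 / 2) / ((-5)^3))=4641 / 500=9.28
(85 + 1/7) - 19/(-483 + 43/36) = 10342408/121415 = 85.18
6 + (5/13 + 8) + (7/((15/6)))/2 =1026/65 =15.78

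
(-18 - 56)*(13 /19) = -962 /19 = -50.63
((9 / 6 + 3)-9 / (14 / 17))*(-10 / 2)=225 / 7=32.14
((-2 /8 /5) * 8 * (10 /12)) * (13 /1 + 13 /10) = -143 /30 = -4.77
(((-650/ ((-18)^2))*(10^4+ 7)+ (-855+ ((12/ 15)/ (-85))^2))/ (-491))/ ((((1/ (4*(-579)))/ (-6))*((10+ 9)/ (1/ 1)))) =472819535361476/ 15165455625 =31177.40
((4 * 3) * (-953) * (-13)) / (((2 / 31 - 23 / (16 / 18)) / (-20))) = 737393280 / 6401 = 115199.70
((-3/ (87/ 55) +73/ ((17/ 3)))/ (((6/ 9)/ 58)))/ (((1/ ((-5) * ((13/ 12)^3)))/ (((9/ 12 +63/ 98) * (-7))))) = 96678985/ 1632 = 59239.57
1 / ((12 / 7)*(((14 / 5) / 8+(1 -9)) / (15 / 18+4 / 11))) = -2765 / 30294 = -0.09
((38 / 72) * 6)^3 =6859 / 216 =31.75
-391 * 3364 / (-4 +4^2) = -328831 / 3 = -109610.33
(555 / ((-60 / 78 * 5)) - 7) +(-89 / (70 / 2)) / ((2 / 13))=-5874 / 35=-167.83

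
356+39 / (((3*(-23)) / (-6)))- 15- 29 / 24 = 189437 / 552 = 343.18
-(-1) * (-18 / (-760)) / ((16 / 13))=117 / 6080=0.02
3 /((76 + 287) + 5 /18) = 54 /6539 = 0.01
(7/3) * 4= 28/3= 9.33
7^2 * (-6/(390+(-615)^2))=-98/126205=-0.00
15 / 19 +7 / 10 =283 / 190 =1.49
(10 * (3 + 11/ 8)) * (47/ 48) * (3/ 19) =8225/ 1216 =6.76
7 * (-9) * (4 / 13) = -252 / 13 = -19.38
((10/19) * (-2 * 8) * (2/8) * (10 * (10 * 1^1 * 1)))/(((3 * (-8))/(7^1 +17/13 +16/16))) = 60500/741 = 81.65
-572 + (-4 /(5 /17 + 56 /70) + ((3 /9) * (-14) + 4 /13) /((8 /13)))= -216779 /372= -582.74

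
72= 72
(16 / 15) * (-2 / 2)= -1.07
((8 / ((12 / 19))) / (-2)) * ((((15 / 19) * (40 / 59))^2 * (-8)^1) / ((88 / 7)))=840000 / 727529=1.15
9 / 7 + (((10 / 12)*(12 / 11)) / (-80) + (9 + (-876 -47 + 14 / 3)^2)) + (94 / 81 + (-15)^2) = 42090895753 / 49896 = 843572.55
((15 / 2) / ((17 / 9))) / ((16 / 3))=405 / 544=0.74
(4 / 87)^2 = 16 / 7569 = 0.00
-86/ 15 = -5.73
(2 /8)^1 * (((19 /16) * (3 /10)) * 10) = 57 /64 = 0.89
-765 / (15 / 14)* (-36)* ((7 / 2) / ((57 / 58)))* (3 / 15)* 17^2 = 502658856 / 95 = 5291145.85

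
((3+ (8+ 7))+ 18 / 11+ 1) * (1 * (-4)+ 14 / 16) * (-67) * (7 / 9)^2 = 18631025 / 7128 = 2613.78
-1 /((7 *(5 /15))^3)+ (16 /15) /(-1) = -5893 /5145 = -1.15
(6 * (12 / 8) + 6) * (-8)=-120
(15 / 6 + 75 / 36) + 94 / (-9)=-211 / 36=-5.86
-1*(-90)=90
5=5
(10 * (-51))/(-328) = 255/164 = 1.55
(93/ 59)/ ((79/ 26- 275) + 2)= -2418/ 414121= -0.01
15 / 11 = 1.36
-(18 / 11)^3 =-5832 / 1331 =-4.38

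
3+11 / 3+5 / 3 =25 / 3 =8.33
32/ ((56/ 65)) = 260/ 7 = 37.14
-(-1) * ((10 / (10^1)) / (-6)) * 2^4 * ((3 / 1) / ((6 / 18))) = -24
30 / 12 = 5 / 2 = 2.50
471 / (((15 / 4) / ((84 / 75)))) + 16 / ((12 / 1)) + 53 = 73127 / 375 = 195.01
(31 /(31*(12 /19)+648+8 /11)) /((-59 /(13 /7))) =-0.00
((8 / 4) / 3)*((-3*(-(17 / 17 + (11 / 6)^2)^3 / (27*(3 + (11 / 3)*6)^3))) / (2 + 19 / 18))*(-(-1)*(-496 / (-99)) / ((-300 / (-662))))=39708972073 / 27909878906250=0.00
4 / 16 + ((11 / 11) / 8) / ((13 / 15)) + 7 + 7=1497 / 104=14.39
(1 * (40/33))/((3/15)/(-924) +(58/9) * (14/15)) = 50400/250087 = 0.20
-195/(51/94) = -6110/17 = -359.41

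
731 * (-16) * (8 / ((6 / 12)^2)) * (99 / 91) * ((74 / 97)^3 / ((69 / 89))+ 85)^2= -119558097591092904663552512 / 40098439345277131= -2981614734.72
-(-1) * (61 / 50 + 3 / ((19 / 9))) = 2509 / 950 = 2.64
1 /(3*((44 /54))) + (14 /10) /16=437 /880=0.50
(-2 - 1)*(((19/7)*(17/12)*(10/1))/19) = -85/14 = -6.07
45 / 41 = 1.10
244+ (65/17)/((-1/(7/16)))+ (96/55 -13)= 3456847/14960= 231.07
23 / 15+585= 8798 / 15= 586.53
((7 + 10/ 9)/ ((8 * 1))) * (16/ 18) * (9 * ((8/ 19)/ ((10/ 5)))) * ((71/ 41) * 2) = 41464/ 7011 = 5.91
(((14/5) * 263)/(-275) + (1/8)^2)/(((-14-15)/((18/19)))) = 2108457/24244000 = 0.09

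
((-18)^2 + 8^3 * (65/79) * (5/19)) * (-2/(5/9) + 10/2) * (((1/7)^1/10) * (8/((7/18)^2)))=845930304/1838725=460.06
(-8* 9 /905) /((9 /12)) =-0.11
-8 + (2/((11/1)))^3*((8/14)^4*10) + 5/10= -47895005/6391462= -7.49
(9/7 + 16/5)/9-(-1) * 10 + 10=6457/315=20.50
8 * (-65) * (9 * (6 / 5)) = -5616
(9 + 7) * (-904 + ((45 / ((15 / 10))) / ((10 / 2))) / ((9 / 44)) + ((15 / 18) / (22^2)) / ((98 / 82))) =-82974242 / 5929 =-13994.64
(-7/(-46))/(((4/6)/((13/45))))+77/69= 1631/1380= 1.18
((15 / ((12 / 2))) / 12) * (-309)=-515 / 8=-64.38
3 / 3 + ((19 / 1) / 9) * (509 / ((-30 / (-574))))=2775712 / 135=20560.83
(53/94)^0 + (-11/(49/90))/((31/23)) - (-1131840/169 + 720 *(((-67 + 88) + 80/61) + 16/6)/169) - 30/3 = 102833088531/15659371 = 6566.87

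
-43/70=-0.61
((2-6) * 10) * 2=-80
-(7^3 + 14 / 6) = -1036 / 3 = -345.33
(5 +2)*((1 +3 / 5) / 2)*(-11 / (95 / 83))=-25564 / 475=-53.82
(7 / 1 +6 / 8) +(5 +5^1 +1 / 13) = 927 / 52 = 17.83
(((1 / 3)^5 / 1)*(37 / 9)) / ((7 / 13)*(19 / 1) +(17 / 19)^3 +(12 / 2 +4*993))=3299179 / 777877500654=0.00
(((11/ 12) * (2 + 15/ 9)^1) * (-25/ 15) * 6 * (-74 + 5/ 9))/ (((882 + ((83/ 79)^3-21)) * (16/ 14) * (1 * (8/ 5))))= 6900906645325/ 4407212498688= 1.57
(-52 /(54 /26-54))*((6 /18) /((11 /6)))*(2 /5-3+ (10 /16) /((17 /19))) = -72839 /210375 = -0.35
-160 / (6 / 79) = -6320 / 3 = -2106.67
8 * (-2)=-16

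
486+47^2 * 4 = 9322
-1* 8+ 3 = -5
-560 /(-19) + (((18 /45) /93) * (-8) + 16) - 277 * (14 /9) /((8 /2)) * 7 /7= -3301619 /53010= -62.28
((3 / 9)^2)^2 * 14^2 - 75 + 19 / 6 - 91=-25987 / 162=-160.41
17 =17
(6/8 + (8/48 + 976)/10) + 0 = 2951/30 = 98.37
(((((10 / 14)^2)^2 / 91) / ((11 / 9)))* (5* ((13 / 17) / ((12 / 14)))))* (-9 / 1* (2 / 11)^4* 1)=-675000 / 6573618667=-0.00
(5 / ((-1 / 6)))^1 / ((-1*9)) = 10 / 3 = 3.33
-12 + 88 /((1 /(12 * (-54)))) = -57036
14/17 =0.82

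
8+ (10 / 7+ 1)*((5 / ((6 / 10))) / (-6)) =583 / 126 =4.63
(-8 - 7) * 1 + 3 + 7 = -5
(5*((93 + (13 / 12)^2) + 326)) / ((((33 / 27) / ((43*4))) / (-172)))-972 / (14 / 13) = -3915650573 / 77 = -50852604.84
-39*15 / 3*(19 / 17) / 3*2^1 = -2470 / 17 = -145.29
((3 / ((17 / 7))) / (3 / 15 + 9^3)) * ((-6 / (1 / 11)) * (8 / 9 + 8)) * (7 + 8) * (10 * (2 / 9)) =-3080000 / 92973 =-33.13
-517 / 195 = -2.65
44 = 44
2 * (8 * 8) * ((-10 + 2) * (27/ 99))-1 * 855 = -12477/ 11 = -1134.27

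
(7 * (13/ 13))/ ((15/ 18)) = 42/ 5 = 8.40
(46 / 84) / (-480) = -23 / 20160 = -0.00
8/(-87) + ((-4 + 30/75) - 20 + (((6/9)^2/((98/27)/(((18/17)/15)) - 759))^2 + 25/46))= -380391608957209/16432685216490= -23.15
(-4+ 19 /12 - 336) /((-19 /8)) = 8122 /57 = 142.49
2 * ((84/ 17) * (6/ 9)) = 112/ 17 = 6.59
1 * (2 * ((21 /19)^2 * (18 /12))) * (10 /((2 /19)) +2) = 128331 /361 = 355.49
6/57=2/19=0.11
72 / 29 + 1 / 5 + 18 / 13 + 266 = 509077 / 1885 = 270.07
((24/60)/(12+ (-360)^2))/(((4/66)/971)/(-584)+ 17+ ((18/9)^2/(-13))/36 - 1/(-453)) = 9183459714/50568314787677575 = 0.00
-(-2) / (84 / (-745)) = -745 / 42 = -17.74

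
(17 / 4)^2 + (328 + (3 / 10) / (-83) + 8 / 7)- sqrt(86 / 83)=16137937 / 46480- sqrt(7138) / 83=346.18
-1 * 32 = -32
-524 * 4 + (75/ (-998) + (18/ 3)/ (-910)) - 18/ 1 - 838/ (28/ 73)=-4298.87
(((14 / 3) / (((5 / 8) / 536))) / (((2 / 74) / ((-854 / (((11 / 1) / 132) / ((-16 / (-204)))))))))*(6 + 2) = -242802065408 / 255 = -952164962.38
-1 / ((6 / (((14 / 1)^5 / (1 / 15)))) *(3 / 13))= -17479280 / 3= -5826426.67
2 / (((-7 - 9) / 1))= -1 / 8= -0.12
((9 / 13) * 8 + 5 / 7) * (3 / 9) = 569 / 273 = 2.08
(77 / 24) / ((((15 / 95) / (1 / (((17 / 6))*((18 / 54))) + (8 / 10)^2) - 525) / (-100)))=528143 / 864081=0.61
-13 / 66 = -0.20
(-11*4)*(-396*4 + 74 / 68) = 1184018 / 17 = 69648.12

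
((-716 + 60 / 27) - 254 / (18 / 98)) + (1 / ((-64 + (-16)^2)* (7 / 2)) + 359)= -389237 / 224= -1737.67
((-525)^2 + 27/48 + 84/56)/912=77369/256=302.22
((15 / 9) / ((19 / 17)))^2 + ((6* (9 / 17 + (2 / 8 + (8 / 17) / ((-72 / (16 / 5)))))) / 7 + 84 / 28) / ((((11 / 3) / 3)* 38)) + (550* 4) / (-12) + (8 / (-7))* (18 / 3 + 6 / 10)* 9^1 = -21172560349 / 85058820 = -248.92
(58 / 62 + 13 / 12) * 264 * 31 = 16522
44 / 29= 1.52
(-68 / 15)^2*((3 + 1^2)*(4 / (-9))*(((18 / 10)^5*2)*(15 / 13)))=-323606016 / 203125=-1593.14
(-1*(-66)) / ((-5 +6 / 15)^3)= -8250 / 12167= -0.68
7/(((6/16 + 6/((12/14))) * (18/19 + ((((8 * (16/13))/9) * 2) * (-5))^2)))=1040364/132227437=0.01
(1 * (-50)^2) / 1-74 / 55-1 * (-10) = 137976 / 55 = 2508.65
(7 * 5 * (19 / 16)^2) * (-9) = -113715 / 256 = -444.20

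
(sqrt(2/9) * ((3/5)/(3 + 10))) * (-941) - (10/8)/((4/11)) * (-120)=825/2 - 941 * sqrt(2)/65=392.03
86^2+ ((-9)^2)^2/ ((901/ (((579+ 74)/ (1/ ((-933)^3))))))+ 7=-3861920759150.74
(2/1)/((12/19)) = 19/6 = 3.17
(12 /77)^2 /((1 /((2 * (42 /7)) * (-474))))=-819072 /5929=-138.15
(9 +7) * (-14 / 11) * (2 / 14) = -32 / 11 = -2.91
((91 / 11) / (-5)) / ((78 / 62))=-1.32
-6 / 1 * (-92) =552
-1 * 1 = -1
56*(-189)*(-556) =5884704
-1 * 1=-1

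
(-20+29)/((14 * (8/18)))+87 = 4953/56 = 88.45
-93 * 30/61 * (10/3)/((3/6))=-18600/61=-304.92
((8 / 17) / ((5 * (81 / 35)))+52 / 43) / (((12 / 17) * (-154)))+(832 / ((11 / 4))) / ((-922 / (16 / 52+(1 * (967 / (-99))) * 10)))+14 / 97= 25394714560459 / 791517998502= 32.08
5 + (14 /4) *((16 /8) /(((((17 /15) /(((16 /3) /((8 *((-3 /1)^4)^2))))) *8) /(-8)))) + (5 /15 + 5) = 1152479 /111537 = 10.33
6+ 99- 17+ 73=161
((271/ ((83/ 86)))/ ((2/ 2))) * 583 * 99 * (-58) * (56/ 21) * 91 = -18932571674016/ 83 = -228103273180.92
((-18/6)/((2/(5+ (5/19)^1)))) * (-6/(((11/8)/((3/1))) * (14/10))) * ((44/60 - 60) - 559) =-66772800/1463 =-45641.01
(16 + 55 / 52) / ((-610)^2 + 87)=887 / 19353724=0.00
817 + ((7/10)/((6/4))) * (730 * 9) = 3883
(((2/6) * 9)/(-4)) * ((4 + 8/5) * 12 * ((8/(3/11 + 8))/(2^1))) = -1584/65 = -24.37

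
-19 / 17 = -1.12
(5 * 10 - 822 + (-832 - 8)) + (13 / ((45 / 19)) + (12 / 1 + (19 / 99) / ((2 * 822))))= -1297581157 / 813780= -1594.51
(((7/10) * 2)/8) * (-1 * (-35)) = 49/8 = 6.12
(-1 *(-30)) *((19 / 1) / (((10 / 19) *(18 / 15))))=902.50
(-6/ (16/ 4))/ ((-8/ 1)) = 3/ 16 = 0.19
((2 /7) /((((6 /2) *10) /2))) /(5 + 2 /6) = 1 /280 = 0.00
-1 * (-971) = 971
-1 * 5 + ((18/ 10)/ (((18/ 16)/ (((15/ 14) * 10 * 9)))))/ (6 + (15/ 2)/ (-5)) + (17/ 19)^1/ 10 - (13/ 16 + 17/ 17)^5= 6843493787/ 697303040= 9.81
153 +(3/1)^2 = 162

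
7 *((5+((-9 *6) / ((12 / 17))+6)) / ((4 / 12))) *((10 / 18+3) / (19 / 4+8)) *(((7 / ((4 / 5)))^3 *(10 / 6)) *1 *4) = -786327500 / 459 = -1713131.81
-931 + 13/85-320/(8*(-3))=-233966/255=-917.51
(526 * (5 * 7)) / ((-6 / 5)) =-46025 / 3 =-15341.67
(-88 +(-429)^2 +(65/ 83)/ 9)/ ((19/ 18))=274825912/ 1577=174271.35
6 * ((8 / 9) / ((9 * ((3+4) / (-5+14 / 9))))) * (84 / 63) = -1984 / 5103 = -0.39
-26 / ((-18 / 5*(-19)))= -65 / 171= -0.38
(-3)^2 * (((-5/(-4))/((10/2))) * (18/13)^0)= 9/4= 2.25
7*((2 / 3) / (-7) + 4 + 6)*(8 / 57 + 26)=309920 / 171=1812.40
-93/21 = -31/7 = -4.43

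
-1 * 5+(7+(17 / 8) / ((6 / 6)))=33 / 8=4.12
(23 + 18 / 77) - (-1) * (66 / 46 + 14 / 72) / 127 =188227957 / 8097012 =23.25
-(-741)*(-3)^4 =60021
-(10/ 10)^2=-1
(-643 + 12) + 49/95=-59896/95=-630.48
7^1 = 7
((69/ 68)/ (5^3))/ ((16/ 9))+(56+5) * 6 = 49776621/ 136000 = 366.00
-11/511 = -0.02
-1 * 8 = -8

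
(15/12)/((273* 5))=1/1092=0.00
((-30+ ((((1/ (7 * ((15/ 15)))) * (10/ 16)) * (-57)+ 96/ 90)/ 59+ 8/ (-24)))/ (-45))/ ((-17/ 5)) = -167411/ 842520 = -0.20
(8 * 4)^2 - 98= 926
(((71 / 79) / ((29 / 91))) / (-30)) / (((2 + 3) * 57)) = -6461 / 19588050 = -0.00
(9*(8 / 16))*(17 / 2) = 153 / 4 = 38.25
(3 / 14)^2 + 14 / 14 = 205 / 196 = 1.05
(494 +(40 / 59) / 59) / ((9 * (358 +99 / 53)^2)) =1610169362 / 3798947532747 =0.00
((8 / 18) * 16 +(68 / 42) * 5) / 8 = 479 / 252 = 1.90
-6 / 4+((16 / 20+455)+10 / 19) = 86417 / 190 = 454.83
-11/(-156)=11/156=0.07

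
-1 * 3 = -3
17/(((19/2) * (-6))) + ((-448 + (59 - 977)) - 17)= -78848/57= -1383.30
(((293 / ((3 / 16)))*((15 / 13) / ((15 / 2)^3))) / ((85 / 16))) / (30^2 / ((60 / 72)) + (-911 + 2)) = 600064 / 127544625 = 0.00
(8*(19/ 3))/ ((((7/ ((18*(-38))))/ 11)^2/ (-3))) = -8604807552/ 49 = -175608317.39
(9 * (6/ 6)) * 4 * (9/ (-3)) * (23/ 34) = -1242/ 17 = -73.06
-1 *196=-196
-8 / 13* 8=-64 / 13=-4.92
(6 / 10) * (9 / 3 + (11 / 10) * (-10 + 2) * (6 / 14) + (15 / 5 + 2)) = 444 / 175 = 2.54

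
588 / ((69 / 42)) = 8232 / 23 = 357.91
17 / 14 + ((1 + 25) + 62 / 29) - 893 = -350641 / 406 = -863.65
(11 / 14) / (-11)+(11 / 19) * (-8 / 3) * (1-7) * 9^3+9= 1798631 / 266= 6761.77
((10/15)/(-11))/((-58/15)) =5/319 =0.02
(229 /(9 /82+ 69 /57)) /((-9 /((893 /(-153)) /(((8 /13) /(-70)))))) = -72482939165 /5664978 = -12794.92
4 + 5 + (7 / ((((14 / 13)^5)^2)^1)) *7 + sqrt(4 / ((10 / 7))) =sqrt(70) / 5 + 190986897865 / 5903156224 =34.03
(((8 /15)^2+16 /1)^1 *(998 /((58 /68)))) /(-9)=-124326848 /58725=-2117.10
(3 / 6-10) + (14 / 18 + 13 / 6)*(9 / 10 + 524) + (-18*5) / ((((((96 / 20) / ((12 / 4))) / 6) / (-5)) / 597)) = 181615237 / 180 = 1008973.54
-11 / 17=-0.65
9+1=10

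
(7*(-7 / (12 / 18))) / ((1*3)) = -49 / 2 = -24.50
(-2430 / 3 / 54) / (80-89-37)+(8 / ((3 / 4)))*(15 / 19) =7645 / 874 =8.75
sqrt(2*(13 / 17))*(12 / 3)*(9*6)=267.13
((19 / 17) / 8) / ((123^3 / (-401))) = -7619 / 253077912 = -0.00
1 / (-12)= -1 / 12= -0.08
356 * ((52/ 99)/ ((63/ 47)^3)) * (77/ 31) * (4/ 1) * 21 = 7687885504/ 474579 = 16199.38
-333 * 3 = -999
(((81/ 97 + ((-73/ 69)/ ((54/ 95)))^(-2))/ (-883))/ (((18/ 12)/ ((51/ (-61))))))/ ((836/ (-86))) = -3832114426407/ 52517191116340775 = -0.00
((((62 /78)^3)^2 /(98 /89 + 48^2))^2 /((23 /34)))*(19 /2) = 2015221842055680158172563 /11985691590340855579381251521628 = 0.00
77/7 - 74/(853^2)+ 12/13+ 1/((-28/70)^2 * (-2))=665754539/75671336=8.80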